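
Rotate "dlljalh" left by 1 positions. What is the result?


Input: "dlljalh", rotate left by 1
First 1 characters: "d"
Remaining characters: "lljalh"
Concatenate remaining + first: "lljalh" + "d" = "lljalhd"

lljalhd


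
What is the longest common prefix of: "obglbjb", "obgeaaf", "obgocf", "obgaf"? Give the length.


Words: obglbjb, obgeaaf, obgocf, obgaf
  Position 0: all 'o' => match
  Position 1: all 'b' => match
  Position 2: all 'g' => match
  Position 3: ('l', 'e', 'o', 'a') => mismatch, stop
LCP = "obg" (length 3)

3


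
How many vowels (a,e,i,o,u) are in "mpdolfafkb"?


Input: mpdolfafkb
Checking each character:
  'm' at position 0: consonant
  'p' at position 1: consonant
  'd' at position 2: consonant
  'o' at position 3: vowel (running total: 1)
  'l' at position 4: consonant
  'f' at position 5: consonant
  'a' at position 6: vowel (running total: 2)
  'f' at position 7: consonant
  'k' at position 8: consonant
  'b' at position 9: consonant
Total vowels: 2

2


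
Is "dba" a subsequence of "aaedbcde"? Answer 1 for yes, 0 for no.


Check if "dba" is a subsequence of "aaedbcde"
Greedy scan:
  Position 0 ('a'): no match needed
  Position 1 ('a'): no match needed
  Position 2 ('e'): no match needed
  Position 3 ('d'): matches sub[0] = 'd'
  Position 4 ('b'): matches sub[1] = 'b'
  Position 5 ('c'): no match needed
  Position 6 ('d'): no match needed
  Position 7 ('e'): no match needed
Only matched 2/3 characters => not a subsequence

0


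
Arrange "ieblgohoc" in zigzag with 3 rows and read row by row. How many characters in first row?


Zigzag "ieblgohoc" into 3 rows:
Placing characters:
  'i' => row 0
  'e' => row 1
  'b' => row 2
  'l' => row 1
  'g' => row 0
  'o' => row 1
  'h' => row 2
  'o' => row 1
  'c' => row 0
Rows:
  Row 0: "igc"
  Row 1: "eloo"
  Row 2: "bh"
First row length: 3

3


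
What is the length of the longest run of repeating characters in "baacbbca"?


Input: "baacbbca"
Scanning for longest run:
  Position 1 ('a'): new char, reset run to 1
  Position 2 ('a'): continues run of 'a', length=2
  Position 3 ('c'): new char, reset run to 1
  Position 4 ('b'): new char, reset run to 1
  Position 5 ('b'): continues run of 'b', length=2
  Position 6 ('c'): new char, reset run to 1
  Position 7 ('a'): new char, reset run to 1
Longest run: 'a' with length 2

2


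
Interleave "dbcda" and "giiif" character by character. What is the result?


Interleaving "dbcda" and "giiif":
  Position 0: 'd' from first, 'g' from second => "dg"
  Position 1: 'b' from first, 'i' from second => "bi"
  Position 2: 'c' from first, 'i' from second => "ci"
  Position 3: 'd' from first, 'i' from second => "di"
  Position 4: 'a' from first, 'f' from second => "af"
Result: dgbicidiaf

dgbicidiaf


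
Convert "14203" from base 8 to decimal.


Input: "14203" in base 8
Positional expansion:
  Digit '1' (value 1) x 8^4 = 4096
  Digit '4' (value 4) x 8^3 = 2048
  Digit '2' (value 2) x 8^2 = 128
  Digit '0' (value 0) x 8^1 = 0
  Digit '3' (value 3) x 8^0 = 3
Sum = 6275

6275


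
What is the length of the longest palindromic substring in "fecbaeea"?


Input: "fecbaeea"
Checking substrings for palindromes:
  [4:8] "aeea" (len 4) => palindrome
  [5:7] "ee" (len 2) => palindrome
Longest palindromic substring: "aeea" with length 4

4


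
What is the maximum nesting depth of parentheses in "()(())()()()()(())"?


Input: "()(())()()()()(())"
Tracking depth:
  Position 0 '(': depth becomes 1
  Position 1 ')': depth becomes 0
  Position 2 '(': depth becomes 1
  Position 3 '(': depth becomes 2
  Position 4 ')': depth becomes 1
  Position 5 ')': depth becomes 0
  Position 6 '(': depth becomes 1
  Position 7 ')': depth becomes 0
  Position 8 '(': depth becomes 1
  Position 9 ')': depth becomes 0
  Position 10 '(': depth becomes 1
  Position 11 ')': depth becomes 0
  Position 12 '(': depth becomes 1
  Position 13 ')': depth becomes 0
  Position 14 '(': depth becomes 1
  Position 15 '(': depth becomes 2
  Position 16 ')': depth becomes 1
  Position 17 ')': depth becomes 0
Maximum depth reached: 2

2


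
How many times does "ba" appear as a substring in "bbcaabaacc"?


Searching for "ba" in "bbcaabaacc"
Scanning each position:
  Position 0: "bb" => no
  Position 1: "bc" => no
  Position 2: "ca" => no
  Position 3: "aa" => no
  Position 4: "ab" => no
  Position 5: "ba" => MATCH
  Position 6: "aa" => no
  Position 7: "ac" => no
  Position 8: "cc" => no
Total occurrences: 1

1


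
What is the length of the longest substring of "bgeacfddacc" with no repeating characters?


Input: "bgeacfddacc"
Sliding window (track last position of each char):
  Position 0 ('b'): window [0,0] length 1 -- new best
  Position 1 ('g'): window [0,1] length 2 -- new best
  Position 2 ('e'): window [0,2] length 3 -- new best
  Position 3 ('a'): window [0,3] length 4 -- new best
  Position 4 ('c'): window [0,4] length 5 -- new best
  Position 5 ('f'): window [0,5] length 6 -- new best
  Position 6 ('d'): window [0,6] length 7 -- new best
  Position 7 ('d'): repeat (last at 6), move window start to 7
  Position 7 ('d'): window [7,7] length 1
  Position 8 ('a'): window [7,8] length 2
  Position 9 ('c'): window [7,9] length 3
  Position 10 ('c'): repeat (last at 9), move window start to 10
  Position 10 ('c'): window [10,10] length 1
Longest substring with no repeats: "bgeacfd" with length 7

7


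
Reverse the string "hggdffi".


Input: hggdffi
Reading characters right to left:
  Position 6: 'i'
  Position 5: 'f'
  Position 4: 'f'
  Position 3: 'd'
  Position 2: 'g'
  Position 1: 'g'
  Position 0: 'h'
Reversed: iffdggh

iffdggh


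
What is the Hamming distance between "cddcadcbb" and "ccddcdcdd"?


Comparing "cddcadcbb" and "ccddcdcdd" position by position:
  Position 0: 'c' vs 'c' => same
  Position 1: 'd' vs 'c' => differ
  Position 2: 'd' vs 'd' => same
  Position 3: 'c' vs 'd' => differ
  Position 4: 'a' vs 'c' => differ
  Position 5: 'd' vs 'd' => same
  Position 6: 'c' vs 'c' => same
  Position 7: 'b' vs 'd' => differ
  Position 8: 'b' vs 'd' => differ
Total differences (Hamming distance): 5

5


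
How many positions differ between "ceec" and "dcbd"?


Comparing "ceec" and "dcbd" position by position:
  Position 0: 'c' vs 'd' => DIFFER
  Position 1: 'e' vs 'c' => DIFFER
  Position 2: 'e' vs 'b' => DIFFER
  Position 3: 'c' vs 'd' => DIFFER
Positions that differ: 4

4


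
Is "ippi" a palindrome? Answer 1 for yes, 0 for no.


Input: ippi
Reversed: ippi
  Compare pos 0 ('i') with pos 3 ('i'): match
  Compare pos 1 ('p') with pos 2 ('p'): match
Result: palindrome

1


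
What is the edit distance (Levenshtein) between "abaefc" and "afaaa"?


Computing edit distance: "abaefc" -> "afaaa"
DP table:
           a    f    a    a    a
      0    1    2    3    4    5
  a   1    0    1    2    3    4
  b   2    1    1    2    3    4
  a   3    2    2    1    2    3
  e   4    3    3    2    2    3
  f   5    4    3    3    3    3
  c   6    5    4    4    4    4
Edit distance = dp[6][5] = 4

4


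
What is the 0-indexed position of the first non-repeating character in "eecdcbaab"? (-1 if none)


Input: eecdcbaab
Character frequencies:
  'a': 2
  'b': 2
  'c': 2
  'd': 1
  'e': 2
Scanning left to right for freq == 1:
  Position 0 ('e'): freq=2, skip
  Position 1 ('e'): freq=2, skip
  Position 2 ('c'): freq=2, skip
  Position 3 ('d'): unique! => answer = 3

3


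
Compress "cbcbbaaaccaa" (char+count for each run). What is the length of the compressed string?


Input: cbcbbaaaccaa
Runs:
  'c' x 1 => "c1"
  'b' x 1 => "b1"
  'c' x 1 => "c1"
  'b' x 2 => "b2"
  'a' x 3 => "a3"
  'c' x 2 => "c2"
  'a' x 2 => "a2"
Compressed: "c1b1c1b2a3c2a2"
Compressed length: 14

14


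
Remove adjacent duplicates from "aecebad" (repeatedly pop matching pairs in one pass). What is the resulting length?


Input: aecebad
Stack-based adjacent duplicate removal:
  Read 'a': push. Stack: a
  Read 'e': push. Stack: ae
  Read 'c': push. Stack: aec
  Read 'e': push. Stack: aece
  Read 'b': push. Stack: aeceb
  Read 'a': push. Stack: aeceba
  Read 'd': push. Stack: aecebad
Final stack: "aecebad" (length 7)

7


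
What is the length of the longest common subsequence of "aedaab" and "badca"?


LCS of "aedaab" and "badca"
DP table:
           b    a    d    c    a
      0    0    0    0    0    0
  a   0    0    1    1    1    1
  e   0    0    1    1    1    1
  d   0    0    1    2    2    2
  a   0    0    1    2    2    3
  a   0    0    1    2    2    3
  b   0    1    1    2    2    3
LCS length = dp[6][5] = 3

3


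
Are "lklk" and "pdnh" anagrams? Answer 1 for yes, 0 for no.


Strings: "lklk", "pdnh"
Sorted first:  kkll
Sorted second: dhnp
Differ at position 0: 'k' vs 'd' => not anagrams

0


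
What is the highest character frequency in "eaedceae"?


Input: eaedceae
Character counts:
  'a': 2
  'c': 1
  'd': 1
  'e': 4
Maximum frequency: 4

4


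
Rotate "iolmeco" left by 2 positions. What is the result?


Input: "iolmeco", rotate left by 2
First 2 characters: "io"
Remaining characters: "lmeco"
Concatenate remaining + first: "lmeco" + "io" = "lmecoio"

lmecoio


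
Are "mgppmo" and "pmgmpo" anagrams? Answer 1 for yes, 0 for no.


Strings: "mgppmo", "pmgmpo"
Sorted first:  gmmopp
Sorted second: gmmopp
Sorted forms match => anagrams

1


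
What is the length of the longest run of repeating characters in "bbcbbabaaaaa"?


Input: "bbcbbabaaaaa"
Scanning for longest run:
  Position 1 ('b'): continues run of 'b', length=2
  Position 2 ('c'): new char, reset run to 1
  Position 3 ('b'): new char, reset run to 1
  Position 4 ('b'): continues run of 'b', length=2
  Position 5 ('a'): new char, reset run to 1
  Position 6 ('b'): new char, reset run to 1
  Position 7 ('a'): new char, reset run to 1
  Position 8 ('a'): continues run of 'a', length=2
  Position 9 ('a'): continues run of 'a', length=3
  Position 10 ('a'): continues run of 'a', length=4
  Position 11 ('a'): continues run of 'a', length=5
Longest run: 'a' with length 5

5


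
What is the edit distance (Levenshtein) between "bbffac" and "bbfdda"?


Computing edit distance: "bbffac" -> "bbfdda"
DP table:
           b    b    f    d    d    a
      0    1    2    3    4    5    6
  b   1    0    1    2    3    4    5
  b   2    1    0    1    2    3    4
  f   3    2    1    0    1    2    3
  f   4    3    2    1    1    2    3
  a   5    4    3    2    2    2    2
  c   6    5    4    3    3    3    3
Edit distance = dp[6][6] = 3

3


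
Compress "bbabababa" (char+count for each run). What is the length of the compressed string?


Input: bbabababa
Runs:
  'b' x 2 => "b2"
  'a' x 1 => "a1"
  'b' x 1 => "b1"
  'a' x 1 => "a1"
  'b' x 1 => "b1"
  'a' x 1 => "a1"
  'b' x 1 => "b1"
  'a' x 1 => "a1"
Compressed: "b2a1b1a1b1a1b1a1"
Compressed length: 16

16


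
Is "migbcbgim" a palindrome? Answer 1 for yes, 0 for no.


Input: migbcbgim
Reversed: migbcbgim
  Compare pos 0 ('m') with pos 8 ('m'): match
  Compare pos 1 ('i') with pos 7 ('i'): match
  Compare pos 2 ('g') with pos 6 ('g'): match
  Compare pos 3 ('b') with pos 5 ('b'): match
Result: palindrome

1


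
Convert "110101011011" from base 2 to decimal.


Input: "110101011011" in base 2
Positional expansion:
  Digit '1' (value 1) x 2^11 = 2048
  Digit '1' (value 1) x 2^10 = 1024
  Digit '0' (value 0) x 2^9 = 0
  Digit '1' (value 1) x 2^8 = 256
  Digit '0' (value 0) x 2^7 = 0
  Digit '1' (value 1) x 2^6 = 64
  Digit '0' (value 0) x 2^5 = 0
  Digit '1' (value 1) x 2^4 = 16
  Digit '1' (value 1) x 2^3 = 8
  Digit '0' (value 0) x 2^2 = 0
  Digit '1' (value 1) x 2^1 = 2
  Digit '1' (value 1) x 2^0 = 1
Sum = 3419

3419


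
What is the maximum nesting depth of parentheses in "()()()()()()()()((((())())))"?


Input: "()()()()()()()()((((())())))"
Tracking depth:
  Position 0 '(': depth becomes 1
  Position 1 ')': depth becomes 0
  Position 2 '(': depth becomes 1
  Position 3 ')': depth becomes 0
  Position 4 '(': depth becomes 1
  Position 5 ')': depth becomes 0
  Position 6 '(': depth becomes 1
  Position 7 ')': depth becomes 0
  Position 8 '(': depth becomes 1
  Position 9 ')': depth becomes 0
  Position 10 '(': depth becomes 1
  Position 11 ')': depth becomes 0
  Position 12 '(': depth becomes 1
  Position 13 ')': depth becomes 0
  Position 14 '(': depth becomes 1
  Position 15 ')': depth becomes 0
  Position 16 '(': depth becomes 1
  Position 17 '(': depth becomes 2
  Position 18 '(': depth becomes 3
  Position 19 '(': depth becomes 4
  Position 20 '(': depth becomes 5
  Position 21 ')': depth becomes 4
  Position 22 ')': depth becomes 3
  Position 23 '(': depth becomes 4
  Position 24 ')': depth becomes 3
  Position 25 ')': depth becomes 2
  Position 26 ')': depth becomes 1
  Position 27 ')': depth becomes 0
Maximum depth reached: 5

5


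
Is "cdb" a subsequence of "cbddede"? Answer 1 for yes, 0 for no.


Check if "cdb" is a subsequence of "cbddede"
Greedy scan:
  Position 0 ('c'): matches sub[0] = 'c'
  Position 1 ('b'): no match needed
  Position 2 ('d'): matches sub[1] = 'd'
  Position 3 ('d'): no match needed
  Position 4 ('e'): no match needed
  Position 5 ('d'): no match needed
  Position 6 ('e'): no match needed
Only matched 2/3 characters => not a subsequence

0


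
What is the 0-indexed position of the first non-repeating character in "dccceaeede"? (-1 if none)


Input: dccceaeede
Character frequencies:
  'a': 1
  'c': 3
  'd': 2
  'e': 4
Scanning left to right for freq == 1:
  Position 0 ('d'): freq=2, skip
  Position 1 ('c'): freq=3, skip
  Position 2 ('c'): freq=3, skip
  Position 3 ('c'): freq=3, skip
  Position 4 ('e'): freq=4, skip
  Position 5 ('a'): unique! => answer = 5

5


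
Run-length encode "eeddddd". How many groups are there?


Input: eeddddd
Scanning for consecutive runs:
  Group 1: 'e' x 2 (positions 0-1)
  Group 2: 'd' x 5 (positions 2-6)
Total groups: 2

2


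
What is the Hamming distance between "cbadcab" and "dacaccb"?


Comparing "cbadcab" and "dacaccb" position by position:
  Position 0: 'c' vs 'd' => differ
  Position 1: 'b' vs 'a' => differ
  Position 2: 'a' vs 'c' => differ
  Position 3: 'd' vs 'a' => differ
  Position 4: 'c' vs 'c' => same
  Position 5: 'a' vs 'c' => differ
  Position 6: 'b' vs 'b' => same
Total differences (Hamming distance): 5

5


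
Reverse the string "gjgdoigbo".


Input: gjgdoigbo
Reading characters right to left:
  Position 8: 'o'
  Position 7: 'b'
  Position 6: 'g'
  Position 5: 'i'
  Position 4: 'o'
  Position 3: 'd'
  Position 2: 'g'
  Position 1: 'j'
  Position 0: 'g'
Reversed: obgiodgjg

obgiodgjg


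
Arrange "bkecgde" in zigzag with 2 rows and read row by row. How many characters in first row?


Zigzag "bkecgde" into 2 rows:
Placing characters:
  'b' => row 0
  'k' => row 1
  'e' => row 0
  'c' => row 1
  'g' => row 0
  'd' => row 1
  'e' => row 0
Rows:
  Row 0: "bege"
  Row 1: "kcd"
First row length: 4

4


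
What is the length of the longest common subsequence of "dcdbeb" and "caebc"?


LCS of "dcdbeb" and "caebc"
DP table:
           c    a    e    b    c
      0    0    0    0    0    0
  d   0    0    0    0    0    0
  c   0    1    1    1    1    1
  d   0    1    1    1    1    1
  b   0    1    1    1    2    2
  e   0    1    1    2    2    2
  b   0    1    1    2    3    3
LCS length = dp[6][5] = 3

3


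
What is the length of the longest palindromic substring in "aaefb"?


Input: "aaefb"
Checking substrings for palindromes:
  [0:2] "aa" (len 2) => palindrome
Longest palindromic substring: "aa" with length 2

2


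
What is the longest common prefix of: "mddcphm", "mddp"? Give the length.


Words: mddcphm, mddp
  Position 0: all 'm' => match
  Position 1: all 'd' => match
  Position 2: all 'd' => match
  Position 3: ('c', 'p') => mismatch, stop
LCP = "mdd" (length 3)

3


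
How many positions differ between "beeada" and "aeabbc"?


Comparing "beeada" and "aeabbc" position by position:
  Position 0: 'b' vs 'a' => DIFFER
  Position 1: 'e' vs 'e' => same
  Position 2: 'e' vs 'a' => DIFFER
  Position 3: 'a' vs 'b' => DIFFER
  Position 4: 'd' vs 'b' => DIFFER
  Position 5: 'a' vs 'c' => DIFFER
Positions that differ: 5

5


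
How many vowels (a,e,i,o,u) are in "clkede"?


Input: clkede
Checking each character:
  'c' at position 0: consonant
  'l' at position 1: consonant
  'k' at position 2: consonant
  'e' at position 3: vowel (running total: 1)
  'd' at position 4: consonant
  'e' at position 5: vowel (running total: 2)
Total vowels: 2

2


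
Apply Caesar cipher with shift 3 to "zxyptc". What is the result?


Caesar cipher: shift "zxyptc" by 3
  'z' (pos 25) + 3 = pos 2 = 'c'
  'x' (pos 23) + 3 = pos 0 = 'a'
  'y' (pos 24) + 3 = pos 1 = 'b'
  'p' (pos 15) + 3 = pos 18 = 's'
  't' (pos 19) + 3 = pos 22 = 'w'
  'c' (pos 2) + 3 = pos 5 = 'f'
Result: cabswf

cabswf


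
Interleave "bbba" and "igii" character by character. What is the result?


Interleaving "bbba" and "igii":
  Position 0: 'b' from first, 'i' from second => "bi"
  Position 1: 'b' from first, 'g' from second => "bg"
  Position 2: 'b' from first, 'i' from second => "bi"
  Position 3: 'a' from first, 'i' from second => "ai"
Result: bibgbiai

bibgbiai


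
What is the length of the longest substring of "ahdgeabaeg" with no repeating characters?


Input: "ahdgeabaeg"
Sliding window (track last position of each char):
  Position 0 ('a'): window [0,0] length 1 -- new best
  Position 1 ('h'): window [0,1] length 2 -- new best
  Position 2 ('d'): window [0,2] length 3 -- new best
  Position 3 ('g'): window [0,3] length 4 -- new best
  Position 4 ('e'): window [0,4] length 5 -- new best
  Position 5 ('a'): repeat (last at 0), move window start to 1
  Position 5 ('a'): window [1,5] length 5
  Position 6 ('b'): window [1,6] length 6 -- new best
  Position 7 ('a'): repeat (last at 5), move window start to 6
  Position 7 ('a'): window [6,7] length 2
  Position 8 ('e'): window [6,8] length 3
  Position 9 ('g'): window [6,9] length 4
Longest substring with no repeats: "hdgeab" with length 6

6


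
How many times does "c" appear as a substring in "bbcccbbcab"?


Searching for "c" in "bbcccbbcab"
Scanning each position:
  Position 0: "b" => no
  Position 1: "b" => no
  Position 2: "c" => MATCH
  Position 3: "c" => MATCH
  Position 4: "c" => MATCH
  Position 5: "b" => no
  Position 6: "b" => no
  Position 7: "c" => MATCH
  Position 8: "a" => no
  Position 9: "b" => no
Total occurrences: 4

4


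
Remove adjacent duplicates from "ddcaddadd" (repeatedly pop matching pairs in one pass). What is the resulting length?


Input: ddcaddadd
Stack-based adjacent duplicate removal:
  Read 'd': push. Stack: d
  Read 'd': matches stack top 'd' => pop. Stack: (empty)
  Read 'c': push. Stack: c
  Read 'a': push. Stack: ca
  Read 'd': push. Stack: cad
  Read 'd': matches stack top 'd' => pop. Stack: ca
  Read 'a': matches stack top 'a' => pop. Stack: c
  Read 'd': push. Stack: cd
  Read 'd': matches stack top 'd' => pop. Stack: c
Final stack: "c" (length 1)

1


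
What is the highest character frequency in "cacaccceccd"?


Input: cacaccceccd
Character counts:
  'a': 2
  'c': 7
  'd': 1
  'e': 1
Maximum frequency: 7

7


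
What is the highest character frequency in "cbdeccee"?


Input: cbdeccee
Character counts:
  'b': 1
  'c': 3
  'd': 1
  'e': 3
Maximum frequency: 3

3


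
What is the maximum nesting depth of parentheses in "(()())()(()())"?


Input: "(()())()(()())"
Tracking depth:
  Position 0 '(': depth becomes 1
  Position 1 '(': depth becomes 2
  Position 2 ')': depth becomes 1
  Position 3 '(': depth becomes 2
  Position 4 ')': depth becomes 1
  Position 5 ')': depth becomes 0
  Position 6 '(': depth becomes 1
  Position 7 ')': depth becomes 0
  Position 8 '(': depth becomes 1
  Position 9 '(': depth becomes 2
  Position 10 ')': depth becomes 1
  Position 11 '(': depth becomes 2
  Position 12 ')': depth becomes 1
  Position 13 ')': depth becomes 0
Maximum depth reached: 2

2


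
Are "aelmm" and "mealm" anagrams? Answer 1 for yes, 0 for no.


Strings: "aelmm", "mealm"
Sorted first:  aelmm
Sorted second: aelmm
Sorted forms match => anagrams

1


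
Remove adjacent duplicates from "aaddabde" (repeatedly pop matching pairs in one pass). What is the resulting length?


Input: aaddabde
Stack-based adjacent duplicate removal:
  Read 'a': push. Stack: a
  Read 'a': matches stack top 'a' => pop. Stack: (empty)
  Read 'd': push. Stack: d
  Read 'd': matches stack top 'd' => pop. Stack: (empty)
  Read 'a': push. Stack: a
  Read 'b': push. Stack: ab
  Read 'd': push. Stack: abd
  Read 'e': push. Stack: abde
Final stack: "abde" (length 4)

4


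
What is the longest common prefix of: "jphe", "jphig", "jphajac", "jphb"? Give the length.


Words: jphe, jphig, jphajac, jphb
  Position 0: all 'j' => match
  Position 1: all 'p' => match
  Position 2: all 'h' => match
  Position 3: ('e', 'i', 'a', 'b') => mismatch, stop
LCP = "jph" (length 3)

3


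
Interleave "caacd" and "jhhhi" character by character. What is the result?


Interleaving "caacd" and "jhhhi":
  Position 0: 'c' from first, 'j' from second => "cj"
  Position 1: 'a' from first, 'h' from second => "ah"
  Position 2: 'a' from first, 'h' from second => "ah"
  Position 3: 'c' from first, 'h' from second => "ch"
  Position 4: 'd' from first, 'i' from second => "di"
Result: cjahahchdi

cjahahchdi


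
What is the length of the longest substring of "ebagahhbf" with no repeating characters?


Input: "ebagahhbf"
Sliding window (track last position of each char):
  Position 0 ('e'): window [0,0] length 1 -- new best
  Position 1 ('b'): window [0,1] length 2 -- new best
  Position 2 ('a'): window [0,2] length 3 -- new best
  Position 3 ('g'): window [0,3] length 4 -- new best
  Position 4 ('a'): repeat (last at 2), move window start to 3
  Position 4 ('a'): window [3,4] length 2
  Position 5 ('h'): window [3,5] length 3
  Position 6 ('h'): repeat (last at 5), move window start to 6
  Position 6 ('h'): window [6,6] length 1
  Position 7 ('b'): window [6,7] length 2
  Position 8 ('f'): window [6,8] length 3
Longest substring with no repeats: "ebag" with length 4

4


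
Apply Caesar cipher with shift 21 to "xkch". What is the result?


Caesar cipher: shift "xkch" by 21
  'x' (pos 23) + 21 = pos 18 = 's'
  'k' (pos 10) + 21 = pos 5 = 'f'
  'c' (pos 2) + 21 = pos 23 = 'x'
  'h' (pos 7) + 21 = pos 2 = 'c'
Result: sfxc

sfxc


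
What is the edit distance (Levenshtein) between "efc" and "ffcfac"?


Computing edit distance: "efc" -> "ffcfac"
DP table:
           f    f    c    f    a    c
      0    1    2    3    4    5    6
  e   1    1    2    3    4    5    6
  f   2    1    1    2    3    4    5
  c   3    2    2    1    2    3    4
Edit distance = dp[3][6] = 4

4


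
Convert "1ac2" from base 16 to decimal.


Input: "1ac2" in base 16
Positional expansion:
  Digit '1' (value 1) x 16^3 = 4096
  Digit 'a' (value 10) x 16^2 = 2560
  Digit 'c' (value 12) x 16^1 = 192
  Digit '2' (value 2) x 16^0 = 2
Sum = 6850

6850


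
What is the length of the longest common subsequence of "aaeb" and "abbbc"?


LCS of "aaeb" and "abbbc"
DP table:
           a    b    b    b    c
      0    0    0    0    0    0
  a   0    1    1    1    1    1
  a   0    1    1    1    1    1
  e   0    1    1    1    1    1
  b   0    1    2    2    2    2
LCS length = dp[4][5] = 2

2


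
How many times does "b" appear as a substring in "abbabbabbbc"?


Searching for "b" in "abbabbabbbc"
Scanning each position:
  Position 0: "a" => no
  Position 1: "b" => MATCH
  Position 2: "b" => MATCH
  Position 3: "a" => no
  Position 4: "b" => MATCH
  Position 5: "b" => MATCH
  Position 6: "a" => no
  Position 7: "b" => MATCH
  Position 8: "b" => MATCH
  Position 9: "b" => MATCH
  Position 10: "c" => no
Total occurrences: 7

7


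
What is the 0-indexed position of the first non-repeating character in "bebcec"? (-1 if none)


Input: bebcec
Character frequencies:
  'b': 2
  'c': 2
  'e': 2
Scanning left to right for freq == 1:
  Position 0 ('b'): freq=2, skip
  Position 1 ('e'): freq=2, skip
  Position 2 ('b'): freq=2, skip
  Position 3 ('c'): freq=2, skip
  Position 4 ('e'): freq=2, skip
  Position 5 ('c'): freq=2, skip
  No unique character found => answer = -1

-1


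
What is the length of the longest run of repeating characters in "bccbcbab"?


Input: "bccbcbab"
Scanning for longest run:
  Position 1 ('c'): new char, reset run to 1
  Position 2 ('c'): continues run of 'c', length=2
  Position 3 ('b'): new char, reset run to 1
  Position 4 ('c'): new char, reset run to 1
  Position 5 ('b'): new char, reset run to 1
  Position 6 ('a'): new char, reset run to 1
  Position 7 ('b'): new char, reset run to 1
Longest run: 'c' with length 2

2


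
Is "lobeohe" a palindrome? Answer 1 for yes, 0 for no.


Input: lobeohe
Reversed: ehoebol
  Compare pos 0 ('l') with pos 6 ('e'): MISMATCH
  Compare pos 1 ('o') with pos 5 ('h'): MISMATCH
  Compare pos 2 ('b') with pos 4 ('o'): MISMATCH
Result: not a palindrome

0


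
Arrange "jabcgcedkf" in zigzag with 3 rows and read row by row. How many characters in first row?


Zigzag "jabcgcedkf" into 3 rows:
Placing characters:
  'j' => row 0
  'a' => row 1
  'b' => row 2
  'c' => row 1
  'g' => row 0
  'c' => row 1
  'e' => row 2
  'd' => row 1
  'k' => row 0
  'f' => row 1
Rows:
  Row 0: "jgk"
  Row 1: "accdf"
  Row 2: "be"
First row length: 3

3


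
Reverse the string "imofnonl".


Input: imofnonl
Reading characters right to left:
  Position 7: 'l'
  Position 6: 'n'
  Position 5: 'o'
  Position 4: 'n'
  Position 3: 'f'
  Position 2: 'o'
  Position 1: 'm'
  Position 0: 'i'
Reversed: lnonfomi

lnonfomi


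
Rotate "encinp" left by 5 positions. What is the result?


Input: "encinp", rotate left by 5
First 5 characters: "encin"
Remaining characters: "p"
Concatenate remaining + first: "p" + "encin" = "pencin"

pencin


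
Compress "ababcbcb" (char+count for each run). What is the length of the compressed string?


Input: ababcbcb
Runs:
  'a' x 1 => "a1"
  'b' x 1 => "b1"
  'a' x 1 => "a1"
  'b' x 1 => "b1"
  'c' x 1 => "c1"
  'b' x 1 => "b1"
  'c' x 1 => "c1"
  'b' x 1 => "b1"
Compressed: "a1b1a1b1c1b1c1b1"
Compressed length: 16

16


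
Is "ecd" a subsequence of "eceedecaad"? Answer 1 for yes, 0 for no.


Check if "ecd" is a subsequence of "eceedecaad"
Greedy scan:
  Position 0 ('e'): matches sub[0] = 'e'
  Position 1 ('c'): matches sub[1] = 'c'
  Position 2 ('e'): no match needed
  Position 3 ('e'): no match needed
  Position 4 ('d'): matches sub[2] = 'd'
  Position 5 ('e'): no match needed
  Position 6 ('c'): no match needed
  Position 7 ('a'): no match needed
  Position 8 ('a'): no match needed
  Position 9 ('d'): no match needed
All 3 characters matched => is a subsequence

1


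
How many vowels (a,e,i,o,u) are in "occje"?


Input: occje
Checking each character:
  'o' at position 0: vowel (running total: 1)
  'c' at position 1: consonant
  'c' at position 2: consonant
  'j' at position 3: consonant
  'e' at position 4: vowel (running total: 2)
Total vowels: 2

2


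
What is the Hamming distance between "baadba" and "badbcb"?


Comparing "baadba" and "badbcb" position by position:
  Position 0: 'b' vs 'b' => same
  Position 1: 'a' vs 'a' => same
  Position 2: 'a' vs 'd' => differ
  Position 3: 'd' vs 'b' => differ
  Position 4: 'b' vs 'c' => differ
  Position 5: 'a' vs 'b' => differ
Total differences (Hamming distance): 4

4


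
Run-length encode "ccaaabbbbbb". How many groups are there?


Input: ccaaabbbbbb
Scanning for consecutive runs:
  Group 1: 'c' x 2 (positions 0-1)
  Group 2: 'a' x 3 (positions 2-4)
  Group 3: 'b' x 6 (positions 5-10)
Total groups: 3

3


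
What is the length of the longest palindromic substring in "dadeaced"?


Input: "dadeaced"
Checking substrings for palindromes:
  [0:3] "dad" (len 3) => palindrome
Longest palindromic substring: "dad" with length 3

3


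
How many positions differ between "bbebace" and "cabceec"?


Comparing "bbebace" and "cabceec" position by position:
  Position 0: 'b' vs 'c' => DIFFER
  Position 1: 'b' vs 'a' => DIFFER
  Position 2: 'e' vs 'b' => DIFFER
  Position 3: 'b' vs 'c' => DIFFER
  Position 4: 'a' vs 'e' => DIFFER
  Position 5: 'c' vs 'e' => DIFFER
  Position 6: 'e' vs 'c' => DIFFER
Positions that differ: 7

7


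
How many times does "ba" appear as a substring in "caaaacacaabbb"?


Searching for "ba" in "caaaacacaabbb"
Scanning each position:
  Position 0: "ca" => no
  Position 1: "aa" => no
  Position 2: "aa" => no
  Position 3: "aa" => no
  Position 4: "ac" => no
  Position 5: "ca" => no
  Position 6: "ac" => no
  Position 7: "ca" => no
  Position 8: "aa" => no
  Position 9: "ab" => no
  Position 10: "bb" => no
  Position 11: "bb" => no
Total occurrences: 0

0


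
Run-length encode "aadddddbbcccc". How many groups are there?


Input: aadddddbbcccc
Scanning for consecutive runs:
  Group 1: 'a' x 2 (positions 0-1)
  Group 2: 'd' x 5 (positions 2-6)
  Group 3: 'b' x 2 (positions 7-8)
  Group 4: 'c' x 4 (positions 9-12)
Total groups: 4

4


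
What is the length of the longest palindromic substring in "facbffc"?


Input: "facbffc"
Checking substrings for palindromes:
  [4:6] "ff" (len 2) => palindrome
Longest palindromic substring: "ff" with length 2

2


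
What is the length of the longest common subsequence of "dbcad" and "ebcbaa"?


LCS of "dbcad" and "ebcbaa"
DP table:
           e    b    c    b    a    a
      0    0    0    0    0    0    0
  d   0    0    0    0    0    0    0
  b   0    0    1    1    1    1    1
  c   0    0    1    2    2    2    2
  a   0    0    1    2    2    3    3
  d   0    0    1    2    2    3    3
LCS length = dp[5][6] = 3

3


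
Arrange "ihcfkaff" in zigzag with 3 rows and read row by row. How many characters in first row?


Zigzag "ihcfkaff" into 3 rows:
Placing characters:
  'i' => row 0
  'h' => row 1
  'c' => row 2
  'f' => row 1
  'k' => row 0
  'a' => row 1
  'f' => row 2
  'f' => row 1
Rows:
  Row 0: "ik"
  Row 1: "hfaf"
  Row 2: "cf"
First row length: 2

2


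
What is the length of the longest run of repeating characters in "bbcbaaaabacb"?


Input: "bbcbaaaabacb"
Scanning for longest run:
  Position 1 ('b'): continues run of 'b', length=2
  Position 2 ('c'): new char, reset run to 1
  Position 3 ('b'): new char, reset run to 1
  Position 4 ('a'): new char, reset run to 1
  Position 5 ('a'): continues run of 'a', length=2
  Position 6 ('a'): continues run of 'a', length=3
  Position 7 ('a'): continues run of 'a', length=4
  Position 8 ('b'): new char, reset run to 1
  Position 9 ('a'): new char, reset run to 1
  Position 10 ('c'): new char, reset run to 1
  Position 11 ('b'): new char, reset run to 1
Longest run: 'a' with length 4

4


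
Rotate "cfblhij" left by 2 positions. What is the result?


Input: "cfblhij", rotate left by 2
First 2 characters: "cf"
Remaining characters: "blhij"
Concatenate remaining + first: "blhij" + "cf" = "blhijcf"

blhijcf


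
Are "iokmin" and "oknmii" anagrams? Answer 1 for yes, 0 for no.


Strings: "iokmin", "oknmii"
Sorted first:  iikmno
Sorted second: iikmno
Sorted forms match => anagrams

1


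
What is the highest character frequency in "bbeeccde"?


Input: bbeeccde
Character counts:
  'b': 2
  'c': 2
  'd': 1
  'e': 3
Maximum frequency: 3

3


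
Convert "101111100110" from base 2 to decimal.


Input: "101111100110" in base 2
Positional expansion:
  Digit '1' (value 1) x 2^11 = 2048
  Digit '0' (value 0) x 2^10 = 0
  Digit '1' (value 1) x 2^9 = 512
  Digit '1' (value 1) x 2^8 = 256
  Digit '1' (value 1) x 2^7 = 128
  Digit '1' (value 1) x 2^6 = 64
  Digit '1' (value 1) x 2^5 = 32
  Digit '0' (value 0) x 2^4 = 0
  Digit '0' (value 0) x 2^3 = 0
  Digit '1' (value 1) x 2^2 = 4
  Digit '1' (value 1) x 2^1 = 2
  Digit '0' (value 0) x 2^0 = 0
Sum = 3046

3046


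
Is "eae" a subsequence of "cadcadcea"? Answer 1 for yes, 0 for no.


Check if "eae" is a subsequence of "cadcadcea"
Greedy scan:
  Position 0 ('c'): no match needed
  Position 1 ('a'): no match needed
  Position 2 ('d'): no match needed
  Position 3 ('c'): no match needed
  Position 4 ('a'): no match needed
  Position 5 ('d'): no match needed
  Position 6 ('c'): no match needed
  Position 7 ('e'): matches sub[0] = 'e'
  Position 8 ('a'): matches sub[1] = 'a'
Only matched 2/3 characters => not a subsequence

0


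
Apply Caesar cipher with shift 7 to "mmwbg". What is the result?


Caesar cipher: shift "mmwbg" by 7
  'm' (pos 12) + 7 = pos 19 = 't'
  'm' (pos 12) + 7 = pos 19 = 't'
  'w' (pos 22) + 7 = pos 3 = 'd'
  'b' (pos 1) + 7 = pos 8 = 'i'
  'g' (pos 6) + 7 = pos 13 = 'n'
Result: ttdin

ttdin


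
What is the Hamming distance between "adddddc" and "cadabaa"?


Comparing "adddddc" and "cadabaa" position by position:
  Position 0: 'a' vs 'c' => differ
  Position 1: 'd' vs 'a' => differ
  Position 2: 'd' vs 'd' => same
  Position 3: 'd' vs 'a' => differ
  Position 4: 'd' vs 'b' => differ
  Position 5: 'd' vs 'a' => differ
  Position 6: 'c' vs 'a' => differ
Total differences (Hamming distance): 6

6


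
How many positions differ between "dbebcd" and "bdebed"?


Comparing "dbebcd" and "bdebed" position by position:
  Position 0: 'd' vs 'b' => DIFFER
  Position 1: 'b' vs 'd' => DIFFER
  Position 2: 'e' vs 'e' => same
  Position 3: 'b' vs 'b' => same
  Position 4: 'c' vs 'e' => DIFFER
  Position 5: 'd' vs 'd' => same
Positions that differ: 3

3


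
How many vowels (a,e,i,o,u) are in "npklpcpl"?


Input: npklpcpl
Checking each character:
  'n' at position 0: consonant
  'p' at position 1: consonant
  'k' at position 2: consonant
  'l' at position 3: consonant
  'p' at position 4: consonant
  'c' at position 5: consonant
  'p' at position 6: consonant
  'l' at position 7: consonant
Total vowels: 0

0


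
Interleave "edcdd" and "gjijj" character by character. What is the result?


Interleaving "edcdd" and "gjijj":
  Position 0: 'e' from first, 'g' from second => "eg"
  Position 1: 'd' from first, 'j' from second => "dj"
  Position 2: 'c' from first, 'i' from second => "ci"
  Position 3: 'd' from first, 'j' from second => "dj"
  Position 4: 'd' from first, 'j' from second => "dj"
Result: egdjcidjdj

egdjcidjdj


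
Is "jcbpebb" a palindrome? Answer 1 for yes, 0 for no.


Input: jcbpebb
Reversed: bbepbcj
  Compare pos 0 ('j') with pos 6 ('b'): MISMATCH
  Compare pos 1 ('c') with pos 5 ('b'): MISMATCH
  Compare pos 2 ('b') with pos 4 ('e'): MISMATCH
Result: not a palindrome

0


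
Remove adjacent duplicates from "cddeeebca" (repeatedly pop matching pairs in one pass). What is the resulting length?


Input: cddeeebca
Stack-based adjacent duplicate removal:
  Read 'c': push. Stack: c
  Read 'd': push. Stack: cd
  Read 'd': matches stack top 'd' => pop. Stack: c
  Read 'e': push. Stack: ce
  Read 'e': matches stack top 'e' => pop. Stack: c
  Read 'e': push. Stack: ce
  Read 'b': push. Stack: ceb
  Read 'c': push. Stack: cebc
  Read 'a': push. Stack: cebca
Final stack: "cebca" (length 5)

5


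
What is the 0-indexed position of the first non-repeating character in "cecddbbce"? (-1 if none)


Input: cecddbbce
Character frequencies:
  'b': 2
  'c': 3
  'd': 2
  'e': 2
Scanning left to right for freq == 1:
  Position 0 ('c'): freq=3, skip
  Position 1 ('e'): freq=2, skip
  Position 2 ('c'): freq=3, skip
  Position 3 ('d'): freq=2, skip
  Position 4 ('d'): freq=2, skip
  Position 5 ('b'): freq=2, skip
  Position 6 ('b'): freq=2, skip
  Position 7 ('c'): freq=3, skip
  Position 8 ('e'): freq=2, skip
  No unique character found => answer = -1

-1


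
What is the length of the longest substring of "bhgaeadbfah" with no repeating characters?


Input: "bhgaeadbfah"
Sliding window (track last position of each char):
  Position 0 ('b'): window [0,0] length 1 -- new best
  Position 1 ('h'): window [0,1] length 2 -- new best
  Position 2 ('g'): window [0,2] length 3 -- new best
  Position 3 ('a'): window [0,3] length 4 -- new best
  Position 4 ('e'): window [0,4] length 5 -- new best
  Position 5 ('a'): repeat (last at 3), move window start to 4
  Position 5 ('a'): window [4,5] length 2
  Position 6 ('d'): window [4,6] length 3
  Position 7 ('b'): window [4,7] length 4
  Position 8 ('f'): window [4,8] length 5
  Position 9 ('a'): repeat (last at 5), move window start to 6
  Position 9 ('a'): window [6,9] length 4
  Position 10 ('h'): window [6,10] length 5
Longest substring with no repeats: "bhgae" with length 5

5


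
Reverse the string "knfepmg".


Input: knfepmg
Reading characters right to left:
  Position 6: 'g'
  Position 5: 'm'
  Position 4: 'p'
  Position 3: 'e'
  Position 2: 'f'
  Position 1: 'n'
  Position 0: 'k'
Reversed: gmpefnk

gmpefnk


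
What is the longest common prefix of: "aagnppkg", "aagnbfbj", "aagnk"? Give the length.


Words: aagnppkg, aagnbfbj, aagnk
  Position 0: all 'a' => match
  Position 1: all 'a' => match
  Position 2: all 'g' => match
  Position 3: all 'n' => match
  Position 4: ('p', 'b', 'k') => mismatch, stop
LCP = "aagn" (length 4)

4


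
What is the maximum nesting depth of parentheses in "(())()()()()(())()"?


Input: "(())()()()()(())()"
Tracking depth:
  Position 0 '(': depth becomes 1
  Position 1 '(': depth becomes 2
  Position 2 ')': depth becomes 1
  Position 3 ')': depth becomes 0
  Position 4 '(': depth becomes 1
  Position 5 ')': depth becomes 0
  Position 6 '(': depth becomes 1
  Position 7 ')': depth becomes 0
  Position 8 '(': depth becomes 1
  Position 9 ')': depth becomes 0
  Position 10 '(': depth becomes 1
  Position 11 ')': depth becomes 0
  Position 12 '(': depth becomes 1
  Position 13 '(': depth becomes 2
  Position 14 ')': depth becomes 1
  Position 15 ')': depth becomes 0
  Position 16 '(': depth becomes 1
  Position 17 ')': depth becomes 0
Maximum depth reached: 2

2


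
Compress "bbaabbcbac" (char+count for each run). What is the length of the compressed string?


Input: bbaabbcbac
Runs:
  'b' x 2 => "b2"
  'a' x 2 => "a2"
  'b' x 2 => "b2"
  'c' x 1 => "c1"
  'b' x 1 => "b1"
  'a' x 1 => "a1"
  'c' x 1 => "c1"
Compressed: "b2a2b2c1b1a1c1"
Compressed length: 14

14


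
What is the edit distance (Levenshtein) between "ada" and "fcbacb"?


Computing edit distance: "ada" -> "fcbacb"
DP table:
           f    c    b    a    c    b
      0    1    2    3    4    5    6
  a   1    1    2    3    3    4    5
  d   2    2    2    3    4    4    5
  a   3    3    3    3    3    4    5
Edit distance = dp[3][6] = 5

5


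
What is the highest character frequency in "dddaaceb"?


Input: dddaaceb
Character counts:
  'a': 2
  'b': 1
  'c': 1
  'd': 3
  'e': 1
Maximum frequency: 3

3


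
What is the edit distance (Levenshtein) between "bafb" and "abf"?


Computing edit distance: "bafb" -> "abf"
DP table:
           a    b    f
      0    1    2    3
  b   1    1    1    2
  a   2    1    2    2
  f   3    2    2    2
  b   4    3    2    3
Edit distance = dp[4][3] = 3

3


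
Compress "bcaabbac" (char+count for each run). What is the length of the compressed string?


Input: bcaabbac
Runs:
  'b' x 1 => "b1"
  'c' x 1 => "c1"
  'a' x 2 => "a2"
  'b' x 2 => "b2"
  'a' x 1 => "a1"
  'c' x 1 => "c1"
Compressed: "b1c1a2b2a1c1"
Compressed length: 12

12


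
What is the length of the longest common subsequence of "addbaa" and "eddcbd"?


LCS of "addbaa" and "eddcbd"
DP table:
           e    d    d    c    b    d
      0    0    0    0    0    0    0
  a   0    0    0    0    0    0    0
  d   0    0    1    1    1    1    1
  d   0    0    1    2    2    2    2
  b   0    0    1    2    2    3    3
  a   0    0    1    2    2    3    3
  a   0    0    1    2    2    3    3
LCS length = dp[6][6] = 3

3


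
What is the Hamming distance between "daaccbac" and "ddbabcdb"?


Comparing "daaccbac" and "ddbabcdb" position by position:
  Position 0: 'd' vs 'd' => same
  Position 1: 'a' vs 'd' => differ
  Position 2: 'a' vs 'b' => differ
  Position 3: 'c' vs 'a' => differ
  Position 4: 'c' vs 'b' => differ
  Position 5: 'b' vs 'c' => differ
  Position 6: 'a' vs 'd' => differ
  Position 7: 'c' vs 'b' => differ
Total differences (Hamming distance): 7

7
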